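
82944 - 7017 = 75927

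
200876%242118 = 200876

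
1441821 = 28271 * 51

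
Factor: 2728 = 2^3*11^1*31^1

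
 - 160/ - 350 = 16/35 = 0.46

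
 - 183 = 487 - 670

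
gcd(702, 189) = 27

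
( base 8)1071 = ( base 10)569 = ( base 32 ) hp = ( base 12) 3b5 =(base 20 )189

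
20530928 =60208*341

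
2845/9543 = 2845/9543 =0.30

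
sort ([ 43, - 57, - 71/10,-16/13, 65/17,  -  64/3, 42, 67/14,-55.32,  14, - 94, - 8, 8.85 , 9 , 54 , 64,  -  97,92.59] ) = [- 97, - 94, - 57,-55.32, - 64/3,-8, - 71/10,  -  16/13, 65/17, 67/14,8.85,  9, 14, 42, 43, 54, 64, 92.59]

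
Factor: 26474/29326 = 7^1*11^( -1 ) * 43^( - 1)*61^1 = 427/473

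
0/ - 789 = 0/1 = - 0.00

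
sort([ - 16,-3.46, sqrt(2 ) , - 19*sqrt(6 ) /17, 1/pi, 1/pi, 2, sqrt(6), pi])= [-16, - 3.46, - 19*sqrt(6)/17 , 1/pi, 1/pi,  sqrt( 2) , 2, sqrt( 6), pi]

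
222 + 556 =778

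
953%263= 164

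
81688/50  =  1633 + 19/25 = 1633.76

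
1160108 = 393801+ 766307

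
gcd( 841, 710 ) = 1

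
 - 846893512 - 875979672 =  - 1722873184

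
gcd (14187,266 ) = 1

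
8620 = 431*20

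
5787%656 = 539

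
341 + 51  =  392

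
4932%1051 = 728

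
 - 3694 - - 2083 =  - 1611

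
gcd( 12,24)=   12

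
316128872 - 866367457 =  - 550238585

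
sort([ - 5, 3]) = [-5, 3 ]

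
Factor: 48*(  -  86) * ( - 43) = 2^5*3^1  *  43^2 = 177504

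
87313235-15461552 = 71851683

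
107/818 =107/818 = 0.13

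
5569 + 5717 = 11286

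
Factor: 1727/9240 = 2^( - 3) * 3^(-1)*5^( - 1)*7^( - 1 )*157^1 = 157/840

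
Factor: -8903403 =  - 3^2*401^1*2467^1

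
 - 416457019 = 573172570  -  989629589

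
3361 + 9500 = 12861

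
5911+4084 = 9995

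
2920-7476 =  - 4556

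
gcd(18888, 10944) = 24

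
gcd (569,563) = 1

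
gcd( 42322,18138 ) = 6046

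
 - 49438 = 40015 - 89453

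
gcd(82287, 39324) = 3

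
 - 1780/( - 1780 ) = 1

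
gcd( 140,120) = 20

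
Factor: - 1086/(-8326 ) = 3/23= 3^1*23^( - 1)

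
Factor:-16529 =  - 16529^1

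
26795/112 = 26795/112 = 239.24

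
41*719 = 29479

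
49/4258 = 49/4258 = 0.01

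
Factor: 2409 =3^1* 11^1*73^1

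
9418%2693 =1339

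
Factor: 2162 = 2^1 * 23^1 * 47^1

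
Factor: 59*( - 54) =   -  2^1*3^3*59^1 = - 3186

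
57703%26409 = 4885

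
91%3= 1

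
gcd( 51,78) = 3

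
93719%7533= 3323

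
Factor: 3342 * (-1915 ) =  - 6399930 =- 2^1*3^1  *  5^1*383^1*557^1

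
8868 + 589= 9457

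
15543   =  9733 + 5810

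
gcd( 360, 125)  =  5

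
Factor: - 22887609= - 3^1*19^1*401537^1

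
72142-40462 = 31680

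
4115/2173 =1 + 1942/2173=1.89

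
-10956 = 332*( - 33 )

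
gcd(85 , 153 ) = 17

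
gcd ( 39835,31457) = 1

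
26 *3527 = 91702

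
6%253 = 6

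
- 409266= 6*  ( - 68211 )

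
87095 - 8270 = 78825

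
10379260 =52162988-41783728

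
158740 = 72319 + 86421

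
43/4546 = 43/4546 = 0.01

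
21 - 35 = -14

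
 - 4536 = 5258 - 9794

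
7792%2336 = 784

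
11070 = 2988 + 8082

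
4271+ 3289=7560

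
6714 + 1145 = 7859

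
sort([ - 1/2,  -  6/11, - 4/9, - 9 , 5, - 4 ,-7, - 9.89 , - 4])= [-9.89, - 9, - 7, - 4,-4, - 6/11,-1/2,-4/9, 5 ]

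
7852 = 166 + 7686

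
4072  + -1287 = 2785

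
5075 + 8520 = 13595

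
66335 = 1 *66335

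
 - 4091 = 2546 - 6637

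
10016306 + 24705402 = 34721708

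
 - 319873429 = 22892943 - 342766372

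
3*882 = 2646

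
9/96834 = 3/32278 = 0.00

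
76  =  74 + 2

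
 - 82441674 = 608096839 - 690538513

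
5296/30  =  2648/15 = 176.53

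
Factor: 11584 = 2^6*181^1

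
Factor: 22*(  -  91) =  -2002 = -2^1 * 7^1*11^1*13^1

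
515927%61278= 25703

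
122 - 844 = - 722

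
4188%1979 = 230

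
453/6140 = 453/6140 = 0.07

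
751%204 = 139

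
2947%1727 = 1220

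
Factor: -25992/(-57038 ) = 2^2*3^2*79^( - 1 ) = 36/79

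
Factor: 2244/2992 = 3/4 = 2^( - 2)*3^1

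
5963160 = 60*99386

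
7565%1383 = 650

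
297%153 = 144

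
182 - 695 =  - 513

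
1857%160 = 97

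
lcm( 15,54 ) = 270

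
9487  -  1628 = 7859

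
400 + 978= 1378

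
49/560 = 7/80 = 0.09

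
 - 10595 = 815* ( - 13) 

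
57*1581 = 90117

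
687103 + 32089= 719192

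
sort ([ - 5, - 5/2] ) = [-5, - 5/2 ]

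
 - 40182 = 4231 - 44413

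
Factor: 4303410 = 2^1 *3^1*5^1*67^1  *2141^1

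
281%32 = 25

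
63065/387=162 + 371/387 = 162.96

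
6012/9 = 668=668.00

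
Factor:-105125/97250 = - 841/778 = - 2^( - 1 )*29^2*389^( - 1)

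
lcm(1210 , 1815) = 3630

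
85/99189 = 85/99189 = 0.00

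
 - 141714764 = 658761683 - 800476447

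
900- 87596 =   -  86696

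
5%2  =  1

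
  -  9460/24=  - 395 + 5/6 = -  394.17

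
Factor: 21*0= 0^1 = 0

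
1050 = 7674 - 6624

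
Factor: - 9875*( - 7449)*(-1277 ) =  - 3^1*5^3*13^1*79^1 *191^1*1277^1   =  - 93934683375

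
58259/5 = 11651 + 4/5=11651.80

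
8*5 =40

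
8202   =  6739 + 1463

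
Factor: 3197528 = 2^3*399691^1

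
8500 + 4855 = 13355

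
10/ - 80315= - 2/16063  =  - 0.00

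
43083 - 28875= 14208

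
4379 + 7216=11595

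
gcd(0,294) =294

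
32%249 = 32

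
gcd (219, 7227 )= 219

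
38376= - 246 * ( - 156 ) 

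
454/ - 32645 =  - 1 + 32191/32645= - 0.01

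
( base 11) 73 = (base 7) 143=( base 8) 120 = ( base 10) 80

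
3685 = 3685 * 1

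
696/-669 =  - 232/223 = - 1.04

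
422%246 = 176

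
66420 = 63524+2896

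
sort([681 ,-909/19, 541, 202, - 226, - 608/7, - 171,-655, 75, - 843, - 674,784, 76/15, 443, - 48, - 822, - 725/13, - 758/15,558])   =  [ - 843, - 822, - 674, - 655, - 226, - 171,  -  608/7,  -  725/13, - 758/15, - 48,-909/19 , 76/15, 75, 202 , 443,541, 558, 681, 784 ]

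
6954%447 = 249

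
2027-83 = 1944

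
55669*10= 556690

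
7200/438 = 16 + 32/73 = 16.44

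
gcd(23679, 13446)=27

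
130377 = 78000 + 52377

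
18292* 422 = 7719224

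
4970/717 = 4970/717 = 6.93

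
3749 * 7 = 26243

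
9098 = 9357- 259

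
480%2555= 480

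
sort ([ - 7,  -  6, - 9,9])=[ - 9, - 7,  -  6,9]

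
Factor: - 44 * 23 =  - 1012 = - 2^2*11^1  *23^1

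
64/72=8/9 = 0.89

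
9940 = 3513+6427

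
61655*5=308275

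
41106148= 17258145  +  23848003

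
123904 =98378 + 25526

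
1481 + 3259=4740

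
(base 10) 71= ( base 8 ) 107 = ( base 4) 1013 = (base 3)2122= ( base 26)2j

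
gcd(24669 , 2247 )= 3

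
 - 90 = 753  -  843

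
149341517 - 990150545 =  - 840809028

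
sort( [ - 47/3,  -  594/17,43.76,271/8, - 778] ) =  [ - 778, - 594/17, - 47/3,271/8,  43.76]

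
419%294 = 125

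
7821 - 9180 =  - 1359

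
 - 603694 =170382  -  774076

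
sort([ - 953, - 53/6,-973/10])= [ - 953,  -  973/10,-53/6 ]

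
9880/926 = 10+310/463=10.67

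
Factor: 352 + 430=782 = 2^1*17^1*23^1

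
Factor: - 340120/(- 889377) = 2^3 *3^(  -  1)*5^1*11^1 * 89^( - 1) * 773^1 * 3331^(-1)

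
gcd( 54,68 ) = 2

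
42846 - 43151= - 305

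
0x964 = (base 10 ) 2404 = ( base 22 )4L6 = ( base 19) 6ca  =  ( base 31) 2FH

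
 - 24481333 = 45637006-70118339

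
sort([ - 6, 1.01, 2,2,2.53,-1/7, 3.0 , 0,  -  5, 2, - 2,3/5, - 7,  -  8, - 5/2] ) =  [ -8,-7,-6,  -  5, -5/2,  -  2, - 1/7,0,3/5, 1.01,2,2,2,2.53, 3.0 ]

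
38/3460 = 19/1730=0.01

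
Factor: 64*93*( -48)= - 2^10*3^2*31^1=- 285696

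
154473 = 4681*33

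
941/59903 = 941/59903= 0.02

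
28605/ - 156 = - 184 + 33/52 = - 183.37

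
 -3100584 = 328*( - 9453)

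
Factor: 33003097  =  4129^1*7993^1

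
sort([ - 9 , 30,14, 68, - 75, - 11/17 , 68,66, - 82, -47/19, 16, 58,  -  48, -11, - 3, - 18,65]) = [-82, - 75, - 48,-18, -11, - 9, - 3, - 47/19, - 11/17,14, 16, 30,58,65,66, 68 , 68]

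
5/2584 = 5/2584= 0.00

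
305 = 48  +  257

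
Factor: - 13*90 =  - 2^1*3^2* 5^1*13^1 = -  1170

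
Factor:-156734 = -2^1*78367^1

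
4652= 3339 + 1313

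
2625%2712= 2625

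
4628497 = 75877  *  61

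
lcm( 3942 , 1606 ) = 43362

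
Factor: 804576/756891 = 2^5*3^ ( - 2)*29^1*97^ ( - 1)  =  928/873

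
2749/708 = 2749/708 = 3.88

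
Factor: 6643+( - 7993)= - 2^1*3^3*5^2  =  -1350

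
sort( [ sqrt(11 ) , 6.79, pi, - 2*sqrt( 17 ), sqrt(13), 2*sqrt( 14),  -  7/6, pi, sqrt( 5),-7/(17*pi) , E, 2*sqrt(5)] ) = [-2*sqrt(17 ),  -  7/6, - 7/( 17*pi), sqrt (5 ),E,pi,  pi , sqrt(11) , sqrt(13), 2 * sqrt( 5) , 6.79, 2*sqrt( 14 )]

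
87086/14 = 43543/7 = 6220.43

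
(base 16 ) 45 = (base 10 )69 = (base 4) 1011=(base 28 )2d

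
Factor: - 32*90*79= - 2^6*3^2*5^1*79^1=- 227520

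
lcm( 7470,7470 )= 7470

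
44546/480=92+193/240 = 92.80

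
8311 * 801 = 6657111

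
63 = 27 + 36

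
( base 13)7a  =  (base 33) 32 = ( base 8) 145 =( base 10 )101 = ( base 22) 4d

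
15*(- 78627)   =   - 1179405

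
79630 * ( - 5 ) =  - 398150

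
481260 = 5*96252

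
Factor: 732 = 2^2*3^1*61^1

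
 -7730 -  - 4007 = -3723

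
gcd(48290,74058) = 2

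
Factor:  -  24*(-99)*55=2^3*3^3*5^1*11^2 = 130680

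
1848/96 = 19 + 1/4 = 19.25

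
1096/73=1096/73 =15.01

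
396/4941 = 44/549 =0.08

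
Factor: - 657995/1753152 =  - 2^(-6 )*3^( - 1)*5^1*13^1 * 23^( - 1)*53^1*191^1*397^(-1 ) 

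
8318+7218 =15536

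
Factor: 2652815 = 5^1*11^1*139^1*347^1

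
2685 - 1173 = 1512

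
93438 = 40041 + 53397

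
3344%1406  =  532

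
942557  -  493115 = 449442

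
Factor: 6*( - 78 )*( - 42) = 2^3*3^3*7^1 *13^1 = 19656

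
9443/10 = 944 + 3/10 = 944.30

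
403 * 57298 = 23091094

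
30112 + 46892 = 77004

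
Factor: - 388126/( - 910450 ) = 194063/455225 = 5^( - 2)*47^1*131^ ( - 1)*139^( - 1 ) * 4129^1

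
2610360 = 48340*54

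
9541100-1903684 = 7637416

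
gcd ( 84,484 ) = 4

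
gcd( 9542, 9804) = 2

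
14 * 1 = 14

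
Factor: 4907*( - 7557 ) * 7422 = - 275224080978 = - 2^1*3^2*  7^1*11^1 * 229^1*701^1*1237^1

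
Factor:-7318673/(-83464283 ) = 7^( - 1 )*19^ ( - 2 )*419^1 * 17467^1 * 33029^( - 1 ) 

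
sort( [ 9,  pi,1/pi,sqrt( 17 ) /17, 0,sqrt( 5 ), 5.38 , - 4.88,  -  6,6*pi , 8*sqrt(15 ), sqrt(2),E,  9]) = [ - 6, - 4.88, 0,sqrt ( 17 ) /17 , 1/pi, sqrt( 2 ),sqrt( 5),E,pi,5.38,9,9,6* pi,8*sqrt( 15 ) ]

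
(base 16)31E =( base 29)rf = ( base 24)196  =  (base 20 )1JI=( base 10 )798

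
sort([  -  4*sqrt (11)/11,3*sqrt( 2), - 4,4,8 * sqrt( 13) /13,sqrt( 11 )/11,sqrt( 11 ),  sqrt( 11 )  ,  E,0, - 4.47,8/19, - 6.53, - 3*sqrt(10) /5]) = [ - 6.53, - 4.47, - 4, -3 * sqrt (10)/5, - 4*sqrt( 11)/11, 0, sqrt( 11 )/11, 8/19,8*sqrt(13) /13,E,sqrt( 11),sqrt( 11),4,3*sqrt( 2 )]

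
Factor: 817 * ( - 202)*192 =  - 31686528 = - 2^7*3^1 * 19^1 * 43^1 * 101^1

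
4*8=32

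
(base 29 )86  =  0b11101110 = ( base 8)356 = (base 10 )238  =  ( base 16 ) EE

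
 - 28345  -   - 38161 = 9816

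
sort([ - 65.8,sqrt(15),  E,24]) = [  -  65.8, E, sqrt ( 15 ),24]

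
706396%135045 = 31171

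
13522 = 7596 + 5926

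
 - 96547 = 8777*( - 11)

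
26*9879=256854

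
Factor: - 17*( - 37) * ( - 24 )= - 15096=-2^3*3^1*17^1*37^1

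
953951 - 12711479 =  - 11757528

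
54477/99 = 6053/11 = 550.27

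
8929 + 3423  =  12352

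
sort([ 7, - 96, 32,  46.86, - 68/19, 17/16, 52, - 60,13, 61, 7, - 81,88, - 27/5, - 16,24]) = [ - 96, - 81, - 60, - 16, - 27/5, - 68/19,17/16, 7, 7,13,  24, 32, 46.86,52 , 61, 88] 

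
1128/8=141 = 141.00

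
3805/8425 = 761/1685 = 0.45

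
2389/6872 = 2389/6872 = 0.35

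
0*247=0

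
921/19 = 921/19 = 48.47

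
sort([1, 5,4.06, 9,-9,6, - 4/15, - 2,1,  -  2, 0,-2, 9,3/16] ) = [ -9,-2,-2, - 2,-4/15, 0,3/16, 1, 1,  4.06,5, 6,9 , 9] 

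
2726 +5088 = 7814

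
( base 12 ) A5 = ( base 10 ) 125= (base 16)7D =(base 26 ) 4l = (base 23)5a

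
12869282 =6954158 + 5915124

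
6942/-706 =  - 10  +  59/353 = - 9.83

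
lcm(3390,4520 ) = 13560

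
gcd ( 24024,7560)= 168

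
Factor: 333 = 3^2*37^1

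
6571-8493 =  - 1922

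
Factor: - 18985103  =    -  127^1*149489^1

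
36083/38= 949 + 21/38 = 949.55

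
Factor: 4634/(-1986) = -3^( -1)*7^1 = - 7/3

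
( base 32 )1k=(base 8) 64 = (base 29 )1n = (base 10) 52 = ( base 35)1H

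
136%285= 136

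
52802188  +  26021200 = 78823388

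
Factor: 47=47^1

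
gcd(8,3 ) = 1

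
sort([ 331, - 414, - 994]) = [ - 994,-414, 331 ] 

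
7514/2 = 3757 = 3757.00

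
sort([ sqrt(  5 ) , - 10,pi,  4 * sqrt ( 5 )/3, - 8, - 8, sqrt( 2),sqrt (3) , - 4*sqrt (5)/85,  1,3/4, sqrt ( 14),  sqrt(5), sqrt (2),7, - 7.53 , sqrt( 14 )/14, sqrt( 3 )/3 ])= [ - 10, - 8, - 8,-7.53  , - 4*sqrt( 5 )/85,  sqrt (14) /14,sqrt(3)/3,3/4, 1,  sqrt( 2),sqrt( 2 ), sqrt(3 ), sqrt ( 5 ), sqrt( 5),  4  *sqrt(5 )/3,  pi, sqrt( 14),  7 ] 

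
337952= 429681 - 91729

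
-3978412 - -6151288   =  2172876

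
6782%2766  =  1250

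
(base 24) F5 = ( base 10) 365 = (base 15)195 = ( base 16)16d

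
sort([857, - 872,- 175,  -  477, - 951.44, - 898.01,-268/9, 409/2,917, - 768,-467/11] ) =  [ - 951.44,- 898.01, - 872, - 768, - 477, - 175, - 467/11 , - 268/9, 409/2,857, 917]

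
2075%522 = 509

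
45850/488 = 22925/244 = 93.95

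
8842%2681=799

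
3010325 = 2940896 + 69429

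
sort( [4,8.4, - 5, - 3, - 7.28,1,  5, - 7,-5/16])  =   [ - 7.28, - 7,-5,-3 , - 5/16,1,4,5, 8.4]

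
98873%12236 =985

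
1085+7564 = 8649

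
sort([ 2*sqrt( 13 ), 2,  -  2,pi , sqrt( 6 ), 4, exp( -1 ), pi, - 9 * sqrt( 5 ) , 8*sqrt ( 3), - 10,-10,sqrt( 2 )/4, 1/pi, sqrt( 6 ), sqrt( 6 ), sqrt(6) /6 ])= [ - 9*sqrt(5 ), - 10, - 10, -2, 1/pi,sqrt( 2 )/4,exp( - 1), sqrt( 6) /6, 2, sqrt ( 6 ), sqrt( 6 ), sqrt( 6),pi, pi , 4, 2*sqrt( 13), 8 * sqrt( 3) ]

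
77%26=25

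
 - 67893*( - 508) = 34489644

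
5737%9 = 4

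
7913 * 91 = 720083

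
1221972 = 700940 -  -521032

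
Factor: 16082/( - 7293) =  - 86/39  =  - 2^1*3^( - 1)*13^( - 1 )*43^1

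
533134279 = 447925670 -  - 85208609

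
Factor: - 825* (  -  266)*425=93266250 = 2^1*3^1 * 5^4*7^1*11^1 * 17^1 * 19^1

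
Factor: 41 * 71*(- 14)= - 2^1*7^1*41^1*71^1 =-40754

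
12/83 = 12/83 = 0.14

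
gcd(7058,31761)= 3529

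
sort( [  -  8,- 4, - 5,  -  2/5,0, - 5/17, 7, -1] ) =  [ - 8, - 5, -4, - 1, - 2/5, - 5/17,0,7 ]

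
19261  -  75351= -56090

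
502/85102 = 251/42551=0.01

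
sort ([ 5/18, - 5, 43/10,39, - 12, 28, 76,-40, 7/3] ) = [  -  40, - 12, - 5,5/18,7/3,43/10 , 28,  39, 76] 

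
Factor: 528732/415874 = 2^1*3^2* 19^1*269^ (-1) = 342/269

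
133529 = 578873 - 445344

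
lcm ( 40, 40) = 40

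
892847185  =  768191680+124655505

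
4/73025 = 4/73025 = 0.00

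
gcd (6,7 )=1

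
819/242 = 3 + 93/242 = 3.38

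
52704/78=675 + 9/13 = 675.69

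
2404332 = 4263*564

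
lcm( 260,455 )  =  1820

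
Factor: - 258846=-2^1*3^1*7^1*6163^1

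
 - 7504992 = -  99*75808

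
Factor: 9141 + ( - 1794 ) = 7347 = 3^1*31^1*79^1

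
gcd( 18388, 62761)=1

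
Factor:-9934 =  - 2^1*4967^1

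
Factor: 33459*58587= 1960262433 = 3^2 * 19^1*59^1*331^1*587^1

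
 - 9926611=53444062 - 63370673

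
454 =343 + 111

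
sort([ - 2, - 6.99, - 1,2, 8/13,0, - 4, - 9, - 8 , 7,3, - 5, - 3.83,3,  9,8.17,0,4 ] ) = [ - 9, - 8, - 6.99, - 5, - 4, - 3.83, - 2, - 1, 0 , 0,8/13,  2,3,3,4, 7,8.17,9 ] 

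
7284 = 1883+5401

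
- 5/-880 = 1/176 = 0.01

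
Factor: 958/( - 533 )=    - 2^1*13^( - 1)*41^( - 1 )*479^1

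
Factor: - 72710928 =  - 2^4*3^2*504937^1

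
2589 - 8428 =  - 5839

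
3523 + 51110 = 54633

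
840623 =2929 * 287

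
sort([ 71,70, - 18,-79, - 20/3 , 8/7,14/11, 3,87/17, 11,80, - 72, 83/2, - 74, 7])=[ - 79, - 74, - 72, - 18, - 20/3,8/7, 14/11,3,87/17, 7, 11, 83/2,70,71, 80 ]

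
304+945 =1249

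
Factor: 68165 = 5^1*13633^1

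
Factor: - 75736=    - 2^3*9467^1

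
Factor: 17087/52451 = 2441/7493 = 59^( - 1)*127^( - 1 )*2441^1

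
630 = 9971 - 9341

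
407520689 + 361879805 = 769400494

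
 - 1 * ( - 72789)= 72789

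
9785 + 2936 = 12721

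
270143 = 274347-4204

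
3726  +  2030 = 5756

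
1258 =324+934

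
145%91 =54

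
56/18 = 28/9 =3.11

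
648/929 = 648/929 = 0.70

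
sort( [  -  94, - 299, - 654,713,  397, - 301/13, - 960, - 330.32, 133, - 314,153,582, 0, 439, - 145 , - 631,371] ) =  [ - 960, - 654, - 631, - 330.32, - 314, - 299, - 145, - 94  ,  -  301/13,0,133, 153,371, 397,439,582,713]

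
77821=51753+26068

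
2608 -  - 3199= 5807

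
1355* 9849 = 13345395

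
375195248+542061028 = 917256276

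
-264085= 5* ( - 52817)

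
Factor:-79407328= - 2^5*7^1*11^1*13^1*37^1*67^1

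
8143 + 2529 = 10672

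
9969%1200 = 369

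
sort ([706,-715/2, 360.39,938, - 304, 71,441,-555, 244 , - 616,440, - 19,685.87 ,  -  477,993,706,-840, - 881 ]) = [ - 881,-840, - 616,-555,  -  477,-715/2 , - 304,-19,71, 244,360.39, 440, 441  ,  685.87, 706,  706,938, 993]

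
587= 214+373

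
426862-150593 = 276269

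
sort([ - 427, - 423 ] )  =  [ - 427, - 423 ] 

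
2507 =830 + 1677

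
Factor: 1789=1789^1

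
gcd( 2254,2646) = 98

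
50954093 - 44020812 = 6933281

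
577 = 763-186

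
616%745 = 616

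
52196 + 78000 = 130196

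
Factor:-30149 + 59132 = 3^1*9661^1 = 28983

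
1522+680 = 2202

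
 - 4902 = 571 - 5473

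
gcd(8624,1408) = 176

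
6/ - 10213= -6/10213 = -0.00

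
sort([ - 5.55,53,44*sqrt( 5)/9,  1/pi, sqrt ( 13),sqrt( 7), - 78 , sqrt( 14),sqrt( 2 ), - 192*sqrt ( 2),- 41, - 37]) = [ - 192*sqrt(2), - 78, - 41, - 37,-5.55, 1/pi,sqrt(2), sqrt ( 7),  sqrt( 13 ), sqrt( 14), 44*sqrt( 5)/9,  53]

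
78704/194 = 39352/97 = 405.69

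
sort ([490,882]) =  [490,882]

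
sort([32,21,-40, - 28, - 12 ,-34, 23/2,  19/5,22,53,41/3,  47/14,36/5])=[ - 40,-34,-28,-12, 47/14, 19/5,36/5,23/2, 41/3,21, 22,32,53] 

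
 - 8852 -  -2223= - 6629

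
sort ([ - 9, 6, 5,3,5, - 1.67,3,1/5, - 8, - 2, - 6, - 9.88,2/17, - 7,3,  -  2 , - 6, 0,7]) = [ - 9.88, - 9 , - 8, -7, - 6, - 6, - 2, - 2, - 1.67 , 0, 2/17, 1/5,3 , 3,  3, 5 , 5,6 , 7] 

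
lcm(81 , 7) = 567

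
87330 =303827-216497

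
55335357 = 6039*9163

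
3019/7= 3019/7  =  431.29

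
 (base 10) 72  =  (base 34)24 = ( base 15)4C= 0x48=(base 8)110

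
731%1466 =731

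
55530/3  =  18510 = 18510.00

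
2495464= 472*5287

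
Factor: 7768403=7768403^1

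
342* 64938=22208796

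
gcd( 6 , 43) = 1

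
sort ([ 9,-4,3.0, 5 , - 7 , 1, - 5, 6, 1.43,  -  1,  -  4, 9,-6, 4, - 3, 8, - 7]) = [-7,-7 , - 6, - 5, - 4,-4, - 3 , - 1,1, 1.43, 3.0,4 , 5, 6,8, 9, 9]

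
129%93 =36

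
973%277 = 142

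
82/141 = 82/141 =0.58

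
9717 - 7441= 2276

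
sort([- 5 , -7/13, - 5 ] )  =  [- 5, - 5,  -  7/13 ]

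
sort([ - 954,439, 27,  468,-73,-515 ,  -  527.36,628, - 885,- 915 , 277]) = [ - 954, - 915 , - 885,-527.36, - 515 , - 73, 27,277,439,  468,628 ] 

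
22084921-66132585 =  - 44047664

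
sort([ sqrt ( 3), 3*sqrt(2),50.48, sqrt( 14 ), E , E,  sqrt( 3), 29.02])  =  [sqrt ( 3), sqrt(3), E,E,sqrt ( 14), 3*sqrt (2 ) , 29.02,50.48 ] 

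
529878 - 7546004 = -7016126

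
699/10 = 69 +9/10 = 69.90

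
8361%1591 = 406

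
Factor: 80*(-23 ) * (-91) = 167440 = 2^4 * 5^1  *7^1*13^1*23^1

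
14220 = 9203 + 5017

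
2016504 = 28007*72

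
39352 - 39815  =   - 463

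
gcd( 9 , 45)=9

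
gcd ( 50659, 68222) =7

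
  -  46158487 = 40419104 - 86577591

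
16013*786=12586218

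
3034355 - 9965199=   - 6930844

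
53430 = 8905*6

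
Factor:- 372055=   -  5^1*74411^1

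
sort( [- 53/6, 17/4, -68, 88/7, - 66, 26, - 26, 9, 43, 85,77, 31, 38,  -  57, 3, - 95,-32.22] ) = [ - 95, - 68, - 66, - 57, - 32.22,-26 , - 53/6,3 , 17/4, 9,88/7, 26, 31, 38,  43,77, 85 ] 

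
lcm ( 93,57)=1767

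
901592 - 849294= 52298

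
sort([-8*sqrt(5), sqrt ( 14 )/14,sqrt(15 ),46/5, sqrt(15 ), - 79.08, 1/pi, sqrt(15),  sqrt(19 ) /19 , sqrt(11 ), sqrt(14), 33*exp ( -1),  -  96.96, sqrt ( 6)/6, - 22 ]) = [ - 96.96, - 79.08, - 22, - 8*sqrt( 5),sqrt(19)/19, sqrt(14 )/14, 1/pi,sqrt ( 6 )/6, sqrt( 11),  sqrt(14 ),sqrt ( 15),sqrt(15), sqrt(15),46/5, 33*exp( - 1) ]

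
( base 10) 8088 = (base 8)17630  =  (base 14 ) 2d3a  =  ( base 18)16h6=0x1F98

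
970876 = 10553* 92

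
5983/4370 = 5983/4370 = 1.37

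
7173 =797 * 9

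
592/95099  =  592/95099 = 0.01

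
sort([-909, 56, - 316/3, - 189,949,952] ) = [-909, -189, - 316/3,  56,  949, 952 ]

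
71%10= 1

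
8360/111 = 75 + 35/111 = 75.32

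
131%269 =131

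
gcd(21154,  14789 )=1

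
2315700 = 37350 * 62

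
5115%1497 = 624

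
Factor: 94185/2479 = 3^2*5^1*7^1*13^1*23^1*37^( - 1 )*67^(-1)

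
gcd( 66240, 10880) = 320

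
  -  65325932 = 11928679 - 77254611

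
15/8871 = 5/2957=0.00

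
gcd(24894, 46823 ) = 1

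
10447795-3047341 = 7400454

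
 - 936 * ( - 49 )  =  45864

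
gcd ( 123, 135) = 3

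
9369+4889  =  14258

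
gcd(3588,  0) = 3588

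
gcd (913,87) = 1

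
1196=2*598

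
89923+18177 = 108100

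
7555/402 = 18+319/402 = 18.79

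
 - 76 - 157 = - 233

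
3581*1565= 5604265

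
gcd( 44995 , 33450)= 5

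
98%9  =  8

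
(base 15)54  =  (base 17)4b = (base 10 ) 79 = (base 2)1001111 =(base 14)59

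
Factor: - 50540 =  - 2^2*5^1*7^1*19^2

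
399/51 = 133/17 = 7.82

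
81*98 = 7938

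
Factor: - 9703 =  - 31^1*313^1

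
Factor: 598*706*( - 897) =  - 378702636 = - 2^2 *3^1*13^2 * 23^2*353^1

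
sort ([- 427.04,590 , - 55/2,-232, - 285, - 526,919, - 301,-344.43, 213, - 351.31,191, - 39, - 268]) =[ - 526 , - 427.04,- 351.31 , - 344.43, - 301, - 285, - 268,-232,  -  39, - 55/2, 191,213,590,  919 ] 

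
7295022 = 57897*126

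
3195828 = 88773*36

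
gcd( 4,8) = 4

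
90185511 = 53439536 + 36745975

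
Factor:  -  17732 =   -  2^2*11^1 * 13^1 * 31^1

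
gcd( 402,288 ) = 6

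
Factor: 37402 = 2^1*18701^1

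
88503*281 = 24869343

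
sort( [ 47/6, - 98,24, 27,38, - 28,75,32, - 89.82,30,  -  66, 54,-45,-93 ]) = [ - 98, - 93, - 89.82, - 66,- 45,-28 , 47/6, 24,27,30, 32, 38, 54,  75]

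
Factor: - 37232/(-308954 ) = 2^3*13^1*863^ ( -1) = 104/863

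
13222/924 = 601/42 = 14.31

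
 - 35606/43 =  - 35606/43 = - 828.05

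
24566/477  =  24566/477 =51.50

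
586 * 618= 362148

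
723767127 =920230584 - 196463457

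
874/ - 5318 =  - 1 + 2222/2659 = - 0.16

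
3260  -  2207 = 1053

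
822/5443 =822/5443 =0.15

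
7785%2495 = 300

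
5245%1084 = 909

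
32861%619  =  54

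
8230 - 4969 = 3261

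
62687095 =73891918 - 11204823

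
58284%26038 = 6208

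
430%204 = 22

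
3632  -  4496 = -864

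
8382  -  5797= 2585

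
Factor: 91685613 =3^1*23^1 * 1328777^1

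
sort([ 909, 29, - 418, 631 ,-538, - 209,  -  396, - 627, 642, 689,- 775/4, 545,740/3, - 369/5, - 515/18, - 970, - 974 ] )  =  [ - 974, - 970, - 627, - 538, - 418, - 396,  -  209, - 775/4,- 369/5, - 515/18,29, 740/3,545,  631, 642, 689, 909]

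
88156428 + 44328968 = 132485396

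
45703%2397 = 160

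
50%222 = 50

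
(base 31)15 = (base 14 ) 28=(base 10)36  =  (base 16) 24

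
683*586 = 400238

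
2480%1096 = 288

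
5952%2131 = 1690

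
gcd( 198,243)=9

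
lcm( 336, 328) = 13776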